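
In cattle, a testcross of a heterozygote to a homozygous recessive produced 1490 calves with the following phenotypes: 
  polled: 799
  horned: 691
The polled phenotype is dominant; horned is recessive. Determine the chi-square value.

7.828

A testcross of a heterozygote (Aa × aa) gives a 1:1 phenotypic ratio.
Under the 1:1 hypothesis (Σ ratio = 2, N = 1490):
  polled: 1490 × 1/2 = 745
  horned: 1490 × 1/2 = 745
χ² = Σ (O − E)² / E
  polled: (799 − 745)² / 745 = 3.9141
  horned: (691 − 745)² / 745 = 3.9141
χ² = 3.9141 + 3.9141 = 7.8282 ≈ 7.828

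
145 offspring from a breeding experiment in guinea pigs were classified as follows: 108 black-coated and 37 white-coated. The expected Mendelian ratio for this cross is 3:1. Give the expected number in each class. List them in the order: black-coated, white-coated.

108.75, 36.25

Total ratio parts = 4. Expected numbers out of 145:
  black-coated: 145 × 3/4 = 108.75
  white-coated: 145 × 1/4 = 36.25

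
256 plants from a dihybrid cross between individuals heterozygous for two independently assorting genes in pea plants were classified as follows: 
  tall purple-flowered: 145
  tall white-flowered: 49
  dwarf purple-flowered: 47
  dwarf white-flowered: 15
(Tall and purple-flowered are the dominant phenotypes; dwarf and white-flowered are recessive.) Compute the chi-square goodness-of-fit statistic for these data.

A dihybrid F₂ with independent assortment and complete dominance at both loci gives a 9:3:3:1 phenotypic ratio.
The 9:3:3:1 ratio has 16 parts, so with N = 256 the expected counts are:
  tall purple-flowered: 256 × 9/16 = 144
  tall white-flowered: 256 × 3/16 = 48
  dwarf purple-flowered: 256 × 3/16 = 48
  dwarf white-flowered: 256 × 1/16 = 16
χ² = Σ (O − E)² / E
  tall purple-flowered: (145 − 144)² / 144 = 0.0069
  tall white-flowered: (49 − 48)² / 48 = 0.0208
  dwarf purple-flowered: (47 − 48)² / 48 = 0.0208
  dwarf white-flowered: (15 − 16)² / 16 = 0.0625
χ² = 0.0069 + 0.0208 + 0.0208 + 0.0625 = 0.111

0.111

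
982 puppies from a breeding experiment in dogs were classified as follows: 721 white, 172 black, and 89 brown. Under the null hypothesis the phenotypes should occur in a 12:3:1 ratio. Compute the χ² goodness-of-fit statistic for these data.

13.559

Expected counts for N = 982 under a 12:3:1 ratio (total parts = 16):
  white: 982 × 12/16 = 736.5
  black: 982 × 3/16 = 184.125
  brown: 982 × 1/16 = 61.375
χ² = Σ (O − E)² / E
  white: (721 − 736.5)² / 736.5 = 0.3262
  black: (172 − 184.125)² / 184.125 = 0.7985
  brown: (89 − 61.375)² / 61.375 = 12.4341
χ² = 0.3262 + 0.7985 + 12.4341 = 13.5588 ≈ 13.559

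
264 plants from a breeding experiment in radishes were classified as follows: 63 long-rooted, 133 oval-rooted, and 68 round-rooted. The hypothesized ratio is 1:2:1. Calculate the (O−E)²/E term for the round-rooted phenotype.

0.061

The 1:2:1 ratio has 4 parts, so with N = 264 the expected counts are:
  long-rooted: 264 × 1/4 = 66
  oval-rooted: 264 × 2/4 = 132
  round-rooted: 264 × 1/4 = 66
Contribution of round-rooted: (68 − 66)² / 66 = 0.0606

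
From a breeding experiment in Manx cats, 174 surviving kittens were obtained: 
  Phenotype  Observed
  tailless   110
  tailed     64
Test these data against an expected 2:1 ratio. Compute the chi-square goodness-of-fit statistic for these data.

0.931

Expected counts for N = 174 under a 2:1 ratio (total parts = 3):
  tailless: 174 × 2/3 = 116
  tailed: 174 × 1/3 = 58
χ² = Σ (O − E)² / E
  tailless: (110 − 116)² / 116 = 0.3103
  tailed: (64 − 58)² / 58 = 0.6207
χ² = 0.3103 + 0.6207 = 0.931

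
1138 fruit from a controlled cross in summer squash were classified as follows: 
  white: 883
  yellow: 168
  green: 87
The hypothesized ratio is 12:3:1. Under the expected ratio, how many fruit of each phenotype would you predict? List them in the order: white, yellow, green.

Total ratio parts = 16. Expected numbers out of 1138:
  white: 1138 × 12/16 = 853.5
  yellow: 1138 × 3/16 = 213.375
  green: 1138 × 1/16 = 71.125

853.5, 213.375, 71.125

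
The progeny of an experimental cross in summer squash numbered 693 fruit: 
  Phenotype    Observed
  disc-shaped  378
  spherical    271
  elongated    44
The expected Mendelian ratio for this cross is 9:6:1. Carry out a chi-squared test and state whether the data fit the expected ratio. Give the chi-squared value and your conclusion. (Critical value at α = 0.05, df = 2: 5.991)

Under the 9:6:1 hypothesis (Σ ratio = 16, N = 693):
  disc-shaped: 693 × 9/16 = 389.8125
  spherical: 693 × 6/16 = 259.875
  elongated: 693 × 1/16 = 43.3125
χ² = Σ (O − E)² / E
  disc-shaped: (378 − 389.8125)² / 389.8125 = 0.3580
  spherical: (271 − 259.875)² / 259.875 = 0.4763
  elongated: (44 − 43.3125)² / 43.3125 = 0.0109
χ² = 0.3580 + 0.4763 + 0.0109 = 0.8452 ≈ 0.845
Degrees of freedom = 3 − 1 = 2; critical value at α = 0.05 is 5.991.
Since 0.845 < 5.991, we fail to reject the null hypothesis — the data are consistent with the 9:6:1 ratio.

0.845; consistent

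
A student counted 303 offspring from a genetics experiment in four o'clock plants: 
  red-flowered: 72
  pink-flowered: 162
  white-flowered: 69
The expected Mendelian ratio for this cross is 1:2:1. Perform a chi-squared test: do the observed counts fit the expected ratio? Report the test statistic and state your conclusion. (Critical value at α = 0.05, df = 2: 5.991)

1.515; consistent

The 1:2:1 ratio has 4 parts, so with N = 303 the expected counts are:
  red-flowered: 303 × 1/4 = 75.75
  pink-flowered: 303 × 2/4 = 151.5
  white-flowered: 303 × 1/4 = 75.75
χ² = Σ (O − E)² / E
  red-flowered: (72 − 75.75)² / 75.75 = 0.1856
  pink-flowered: (162 − 151.5)² / 151.5 = 0.7277
  white-flowered: (69 − 75.75)² / 75.75 = 0.6015
χ² = 0.1856 + 0.7277 + 0.6015 = 1.5148 ≈ 1.515
Degrees of freedom = 3 − 1 = 2; critical value at α = 0.05 is 5.991.
Since 1.515 < 5.991, we fail to reject the null hypothesis — the data are consistent with the 1:2:1 ratio.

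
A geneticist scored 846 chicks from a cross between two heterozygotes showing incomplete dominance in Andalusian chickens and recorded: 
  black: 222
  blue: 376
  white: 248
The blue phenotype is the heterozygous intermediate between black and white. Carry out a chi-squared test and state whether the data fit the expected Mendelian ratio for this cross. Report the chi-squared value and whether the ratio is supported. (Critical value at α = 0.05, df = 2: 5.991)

12.043; not consistent

With incomplete dominance, a heterozygote × heterozygote cross gives a 1:2:1 phenotypic ratio.
Expected counts for N = 846 under a 1:2:1 ratio (total parts = 4):
  black: 846 × 1/4 = 211.5
  blue: 846 × 2/4 = 423
  white: 846 × 1/4 = 211.5
χ² = Σ (O − E)² / E
  black: (222 − 211.5)² / 211.5 = 0.5213
  blue: (376 − 423)² / 423 = 5.2222
  white: (248 − 211.5)² / 211.5 = 6.2991
χ² = 0.5213 + 5.2222 + 6.2991 = 12.0426 ≈ 12.043
Degrees of freedom = 3 − 1 = 2; critical value at α = 0.05 is 5.991.
Since 12.043 > 5.991, we reject the null hypothesis — the data do not fit the 1:2:1 ratio.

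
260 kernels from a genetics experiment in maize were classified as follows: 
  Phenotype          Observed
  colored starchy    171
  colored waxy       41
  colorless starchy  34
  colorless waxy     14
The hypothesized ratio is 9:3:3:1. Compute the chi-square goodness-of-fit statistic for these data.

Total ratio parts = 16. Expected numbers out of 260:
  colored starchy: 260 × 9/16 = 146.25
  colored waxy: 260 × 3/16 = 48.75
  colorless starchy: 260 × 3/16 = 48.75
  colorless waxy: 260 × 1/16 = 16.25
χ² = Σ (O − E)² / E
  colored starchy: (171 − 146.25)² / 146.25 = 4.1885
  colored waxy: (41 − 48.75)² / 48.75 = 1.2321
  colorless starchy: (34 − 48.75)² / 48.75 = 4.4628
  colorless waxy: (14 − 16.25)² / 16.25 = 0.3115
χ² = 4.1885 + 1.2321 + 4.4628 + 0.3115 = 10.1949 ≈ 10.195

10.195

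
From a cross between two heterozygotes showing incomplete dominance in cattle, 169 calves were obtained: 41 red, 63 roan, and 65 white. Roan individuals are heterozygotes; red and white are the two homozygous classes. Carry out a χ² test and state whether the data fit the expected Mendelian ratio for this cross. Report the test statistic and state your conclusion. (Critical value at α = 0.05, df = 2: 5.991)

With incomplete dominance, a heterozygote × heterozygote cross gives a 1:2:1 phenotypic ratio.
Total ratio parts = 4. Expected numbers out of 169:
  red: 169 × 1/4 = 42.25
  roan: 169 × 2/4 = 84.5
  white: 169 × 1/4 = 42.25
χ² = Σ (O − E)² / E
  red: (41 − 42.25)² / 42.25 = 0.0370
  roan: (63 − 84.5)² / 84.5 = 5.4704
  white: (65 − 42.25)² / 42.25 = 12.2500
χ² = 0.0370 + 5.4704 + 12.2500 = 17.7574 ≈ 17.757
Degrees of freedom = 3 − 1 = 2; critical value at α = 0.05 is 5.991.
Since 17.757 > 5.991, we reject the null hypothesis — the data do not fit the 1:2:1 ratio.

17.757; not consistent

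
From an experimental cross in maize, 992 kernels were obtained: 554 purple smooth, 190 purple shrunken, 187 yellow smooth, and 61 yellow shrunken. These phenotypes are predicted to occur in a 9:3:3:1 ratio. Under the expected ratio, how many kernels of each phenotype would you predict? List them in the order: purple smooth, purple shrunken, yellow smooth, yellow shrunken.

558, 186, 186, 62

The 9:3:3:1 ratio has 16 parts, so with N = 992 the expected counts are:
  purple smooth: 992 × 9/16 = 558
  purple shrunken: 992 × 3/16 = 186
  yellow smooth: 992 × 3/16 = 186
  yellow shrunken: 992 × 1/16 = 62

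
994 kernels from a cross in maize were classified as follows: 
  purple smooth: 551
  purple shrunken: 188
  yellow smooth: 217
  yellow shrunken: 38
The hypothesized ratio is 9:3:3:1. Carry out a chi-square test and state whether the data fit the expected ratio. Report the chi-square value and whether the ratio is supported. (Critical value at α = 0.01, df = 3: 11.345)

14.533; not consistent

The 9:3:3:1 ratio has 16 parts, so with N = 994 the expected counts are:
  purple smooth: 994 × 9/16 = 559.125
  purple shrunken: 994 × 3/16 = 186.375
  yellow smooth: 994 × 3/16 = 186.375
  yellow shrunken: 994 × 1/16 = 62.125
χ² = Σ (O − E)² / E
  purple smooth: (551 − 559.125)² / 559.125 = 0.1181
  purple shrunken: (188 − 186.375)² / 186.375 = 0.0142
  yellow smooth: (217 − 186.375)² / 186.375 = 5.0323
  yellow shrunken: (38 − 62.125)² / 62.125 = 9.3685
χ² = 0.1181 + 0.0142 + 5.0323 + 9.3685 = 14.5331 ≈ 14.533
Degrees of freedom = 4 − 1 = 3; critical value at α = 0.01 is 11.345.
Since 14.533 > 11.345, we reject the null hypothesis — the data do not fit the 9:3:3:1 ratio.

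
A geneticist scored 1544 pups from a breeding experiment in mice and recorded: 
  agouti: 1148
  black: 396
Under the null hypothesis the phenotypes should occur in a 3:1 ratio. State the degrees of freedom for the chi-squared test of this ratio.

A goodness-of-fit test with 2 phenotype classes has df = 2 − 1 = 1.

1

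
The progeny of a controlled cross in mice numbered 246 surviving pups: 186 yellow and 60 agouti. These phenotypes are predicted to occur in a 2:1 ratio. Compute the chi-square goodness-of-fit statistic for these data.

Expected counts for N = 246 under a 2:1 ratio (total parts = 3):
  yellow: 246 × 2/3 = 164
  agouti: 246 × 1/3 = 82
χ² = Σ (O − E)² / E
  yellow: (186 − 164)² / 164 = 2.9512
  agouti: (60 − 82)² / 82 = 5.9024
χ² = 2.9512 + 5.9024 = 8.8536 ≈ 8.854

8.854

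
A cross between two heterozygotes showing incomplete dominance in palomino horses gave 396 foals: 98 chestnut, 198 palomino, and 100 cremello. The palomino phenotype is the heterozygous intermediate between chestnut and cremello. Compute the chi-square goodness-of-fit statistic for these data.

0.020

With incomplete dominance, a heterozygote × heterozygote cross gives a 1:2:1 phenotypic ratio.
Expected counts for N = 396 under a 1:2:1 ratio (total parts = 4):
  chestnut: 396 × 1/4 = 99
  palomino: 396 × 2/4 = 198
  cremello: 396 × 1/4 = 99
χ² = Σ (O − E)² / E
  chestnut: (98 − 99)² / 99 = 0.0101
  palomino: (198 − 198)² / 198 = 0.0000
  cremello: (100 − 99)² / 99 = 0.0101
χ² = 0.0101 + 0.0000 + 0.0101 = 0.0202 ≈ 0.020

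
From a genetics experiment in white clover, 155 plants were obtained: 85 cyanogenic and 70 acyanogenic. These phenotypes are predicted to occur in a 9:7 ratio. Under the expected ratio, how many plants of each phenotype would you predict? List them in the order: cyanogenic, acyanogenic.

87.1875, 67.8125

Total ratio parts = 16. Expected numbers out of 155:
  cyanogenic: 155 × 9/16 = 87.1875
  acyanogenic: 155 × 7/16 = 67.8125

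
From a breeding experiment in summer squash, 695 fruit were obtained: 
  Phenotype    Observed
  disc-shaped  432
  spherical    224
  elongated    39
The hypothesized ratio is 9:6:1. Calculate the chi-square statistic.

9.913

Expected counts for N = 695 under a 9:6:1 ratio (total parts = 16):
  disc-shaped: 695 × 9/16 = 390.9375
  spherical: 695 × 6/16 = 260.625
  elongated: 695 × 1/16 = 43.4375
χ² = Σ (O − E)² / E
  disc-shaped: (432 − 390.9375)² / 390.9375 = 4.3130
  spherical: (224 − 260.625)² / 260.625 = 5.1468
  elongated: (39 − 43.4375)² / 43.4375 = 0.4533
χ² = 4.3130 + 5.1468 + 0.4533 = 9.9131 ≈ 9.913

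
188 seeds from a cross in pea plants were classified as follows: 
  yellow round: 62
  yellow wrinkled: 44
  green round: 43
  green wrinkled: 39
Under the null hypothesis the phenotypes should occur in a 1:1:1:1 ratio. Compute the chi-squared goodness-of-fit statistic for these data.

6.681

The 1:1:1:1 ratio has 4 parts, so with N = 188 the expected counts are:
  yellow round: 188 × 1/4 = 47
  yellow wrinkled: 188 × 1/4 = 47
  green round: 188 × 1/4 = 47
  green wrinkled: 188 × 1/4 = 47
χ² = Σ (O − E)² / E
  yellow round: (62 − 47)² / 47 = 4.7872
  yellow wrinkled: (44 − 47)² / 47 = 0.1915
  green round: (43 − 47)² / 47 = 0.3404
  green wrinkled: (39 − 47)² / 47 = 1.3617
χ² = 4.7872 + 0.1915 + 0.3404 + 1.3617 = 6.6808 ≈ 6.681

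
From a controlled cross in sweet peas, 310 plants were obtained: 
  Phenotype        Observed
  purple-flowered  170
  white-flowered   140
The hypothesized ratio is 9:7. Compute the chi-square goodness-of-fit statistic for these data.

0.251

Under the 9:7 hypothesis (Σ ratio = 16, N = 310):
  purple-flowered: 310 × 9/16 = 174.375
  white-flowered: 310 × 7/16 = 135.625
χ² = Σ (O − E)² / E
  purple-flowered: (170 − 174.375)² / 174.375 = 0.1098
  white-flowered: (140 − 135.625)² / 135.625 = 0.1411
χ² = 0.1098 + 0.1411 = 0.2509 ≈ 0.251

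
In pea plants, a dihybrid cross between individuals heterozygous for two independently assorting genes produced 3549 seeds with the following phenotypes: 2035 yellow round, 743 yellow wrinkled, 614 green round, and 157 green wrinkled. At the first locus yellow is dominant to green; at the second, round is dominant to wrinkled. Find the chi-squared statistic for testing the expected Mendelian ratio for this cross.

A dihybrid F₂ with independent assortment and complete dominance at both loci gives a 9:3:3:1 phenotypic ratio.
Expected counts for N = 3549 under a 9:3:3:1 ratio (total parts = 16):
  yellow round: 3549 × 9/16 = 1996.3125
  yellow wrinkled: 3549 × 3/16 = 665.4375
  green round: 3549 × 3/16 = 665.4375
  green wrinkled: 3549 × 1/16 = 221.8125
χ² = Σ (O − E)² / E
  yellow round: (2035 − 1996.3125)² / 1996.3125 = 0.7497
  yellow wrinkled: (743 − 665.4375)² / 665.4375 = 9.0406
  green round: (614 − 665.4375)² / 665.4375 = 3.9761
  green wrinkled: (157 − 221.8125)² / 221.8125 = 18.9379
χ² = 0.7497 + 9.0406 + 3.9761 + 18.9379 = 32.7043 ≈ 32.704

32.704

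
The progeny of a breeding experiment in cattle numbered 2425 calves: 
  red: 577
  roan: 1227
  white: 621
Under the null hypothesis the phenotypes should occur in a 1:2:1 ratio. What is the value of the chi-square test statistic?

1.944

Expected counts for N = 2425 under a 1:2:1 ratio (total parts = 4):
  red: 2425 × 1/4 = 606.25
  roan: 2425 × 2/4 = 1212.5
  white: 2425 × 1/4 = 606.25
χ² = Σ (O − E)² / E
  red: (577 − 606.25)² / 606.25 = 1.4112
  roan: (1227 − 1212.5)² / 1212.5 = 0.1734
  white: (621 − 606.25)² / 606.25 = 0.3589
χ² = 1.4112 + 0.1734 + 0.3589 = 1.9435 ≈ 1.944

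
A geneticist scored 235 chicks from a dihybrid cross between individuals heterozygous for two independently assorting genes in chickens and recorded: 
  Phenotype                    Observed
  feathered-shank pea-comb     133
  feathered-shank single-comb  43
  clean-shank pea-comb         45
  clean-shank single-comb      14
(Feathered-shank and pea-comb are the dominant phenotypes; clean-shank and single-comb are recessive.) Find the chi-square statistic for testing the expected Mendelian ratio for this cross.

A dihybrid F₂ with independent assortment and complete dominance at both loci gives a 9:3:3:1 phenotypic ratio.
The 9:3:3:1 ratio has 16 parts, so with N = 235 the expected counts are:
  feathered-shank pea-comb: 235 × 9/16 = 132.1875
  feathered-shank single-comb: 235 × 3/16 = 44.0625
  clean-shank pea-comb: 235 × 3/16 = 44.0625
  clean-shank single-comb: 235 × 1/16 = 14.6875
χ² = Σ (O − E)² / E
  feathered-shank pea-comb: (133 − 132.1875)² / 132.1875 = 0.0050
  feathered-shank single-comb: (43 − 44.0625)² / 44.0625 = 0.0256
  clean-shank pea-comb: (45 − 44.0625)² / 44.0625 = 0.0199
  clean-shank single-comb: (14 − 14.6875)² / 14.6875 = 0.0322
χ² = 0.0050 + 0.0256 + 0.0199 + 0.0322 = 0.0827 ≈ 0.083

0.083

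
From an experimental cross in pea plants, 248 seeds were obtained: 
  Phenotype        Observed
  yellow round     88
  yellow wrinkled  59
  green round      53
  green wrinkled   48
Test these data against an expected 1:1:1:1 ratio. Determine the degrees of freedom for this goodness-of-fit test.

A goodness-of-fit test with 4 phenotype classes has df = 4 − 1 = 3.

3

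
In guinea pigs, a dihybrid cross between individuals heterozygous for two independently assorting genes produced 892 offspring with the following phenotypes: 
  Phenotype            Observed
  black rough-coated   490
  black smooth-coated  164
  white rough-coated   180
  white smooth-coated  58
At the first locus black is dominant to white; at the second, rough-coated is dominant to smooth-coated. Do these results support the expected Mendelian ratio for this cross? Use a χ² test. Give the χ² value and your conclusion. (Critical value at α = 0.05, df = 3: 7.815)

1.401; consistent

A dihybrid F₂ with independent assortment and complete dominance at both loci gives a 9:3:3:1 phenotypic ratio.
Under the 9:3:3:1 hypothesis (Σ ratio = 16, N = 892):
  black rough-coated: 892 × 9/16 = 501.75
  black smooth-coated: 892 × 3/16 = 167.25
  white rough-coated: 892 × 3/16 = 167.25
  white smooth-coated: 892 × 1/16 = 55.75
χ² = Σ (O − E)² / E
  black rough-coated: (490 − 501.75)² / 501.75 = 0.2752
  black smooth-coated: (164 − 167.25)² / 167.25 = 0.0632
  white rough-coated: (180 − 167.25)² / 167.25 = 0.9720
  white smooth-coated: (58 − 55.75)² / 55.75 = 0.0908
χ² = 0.2752 + 0.0632 + 0.9720 + 0.0908 = 1.4012 ≈ 1.401
Degrees of freedom = 4 − 1 = 3; critical value at α = 0.05 is 7.815.
Since 1.401 < 7.815, we fail to reject the null hypothesis — the data are consistent with the 9:3:3:1 ratio.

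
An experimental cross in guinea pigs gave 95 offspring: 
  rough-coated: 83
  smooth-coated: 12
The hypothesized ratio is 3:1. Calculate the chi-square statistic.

7.751

The 3:1 ratio has 4 parts, so with N = 95 the expected counts are:
  rough-coated: 95 × 3/4 = 71.25
  smooth-coated: 95 × 1/4 = 23.75
χ² = Σ (O − E)² / E
  rough-coated: (83 − 71.25)² / 71.25 = 1.9377
  smooth-coated: (12 − 23.75)² / 23.75 = 5.8132
χ² = 1.9377 + 5.8132 = 7.7509 ≈ 7.751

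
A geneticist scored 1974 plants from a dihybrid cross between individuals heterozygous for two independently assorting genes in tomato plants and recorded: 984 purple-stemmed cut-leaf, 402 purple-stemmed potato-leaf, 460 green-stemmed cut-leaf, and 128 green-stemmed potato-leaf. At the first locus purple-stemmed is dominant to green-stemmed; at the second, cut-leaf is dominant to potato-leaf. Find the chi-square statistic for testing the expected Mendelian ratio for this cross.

A dihybrid F₂ with independent assortment and complete dominance at both loci gives a 9:3:3:1 phenotypic ratio.
Under the 9:3:3:1 hypothesis (Σ ratio = 16, N = 1974):
  purple-stemmed cut-leaf: 1974 × 9/16 = 1110.375
  purple-stemmed potato-leaf: 1974 × 3/16 = 370.125
  green-stemmed cut-leaf: 1974 × 3/16 = 370.125
  green-stemmed potato-leaf: 1974 × 1/16 = 123.375
χ² = Σ (O − E)² / E
  purple-stemmed cut-leaf: (984 − 1110.375)² / 1110.375 = 14.3831
  purple-stemmed potato-leaf: (402 − 370.125)² / 370.125 = 2.7451
  green-stemmed cut-leaf: (460 − 370.125)² / 370.125 = 21.8238
  green-stemmed potato-leaf: (128 − 123.375)² / 123.375 = 0.1734
χ² = 14.3831 + 2.7451 + 21.8238 + 0.1734 = 39.1254 ≈ 39.125

39.125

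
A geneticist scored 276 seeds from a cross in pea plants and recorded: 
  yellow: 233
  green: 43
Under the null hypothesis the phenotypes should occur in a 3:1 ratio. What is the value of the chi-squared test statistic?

Expected counts for N = 276 under a 3:1 ratio (total parts = 4):
  yellow: 276 × 3/4 = 207
  green: 276 × 1/4 = 69
χ² = Σ (O − E)² / E
  yellow: (233 − 207)² / 207 = 3.2657
  green: (43 − 69)² / 69 = 9.7971
χ² = 3.2657 + 9.7971 = 13.0628 ≈ 13.063

13.063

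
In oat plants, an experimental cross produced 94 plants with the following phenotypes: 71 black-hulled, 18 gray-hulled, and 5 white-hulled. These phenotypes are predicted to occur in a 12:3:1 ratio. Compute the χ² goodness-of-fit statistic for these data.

Total ratio parts = 16. Expected numbers out of 94:
  black-hulled: 94 × 12/16 = 70.5
  gray-hulled: 94 × 3/16 = 17.625
  white-hulled: 94 × 1/16 = 5.875
χ² = Σ (O − E)² / E
  black-hulled: (71 − 70.5)² / 70.5 = 0.0035
  gray-hulled: (18 − 17.625)² / 17.625 = 0.0080
  white-hulled: (5 − 5.875)² / 5.875 = 0.1303
χ² = 0.0035 + 0.0080 + 0.1303 = 0.1418 ≈ 0.142

0.142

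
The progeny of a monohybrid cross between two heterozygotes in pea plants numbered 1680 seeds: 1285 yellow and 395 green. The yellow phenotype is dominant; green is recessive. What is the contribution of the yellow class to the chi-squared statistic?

For a monohybrid cross between heterozygotes with complete dominance, the expected phenotypic ratio is 3:1.
The 3:1 ratio has 4 parts, so with N = 1680 the expected counts are:
  yellow: 1680 × 3/4 = 1260
  green: 1680 × 1/4 = 420
Contribution of yellow: (1285 − 1260)² / 1260 = 0.4960

0.496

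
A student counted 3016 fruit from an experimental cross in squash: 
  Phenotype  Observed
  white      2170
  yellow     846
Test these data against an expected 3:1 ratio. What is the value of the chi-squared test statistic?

14.967

Expected counts for N = 3016 under a 3:1 ratio (total parts = 4):
  white: 3016 × 3/4 = 2262
  yellow: 3016 × 1/4 = 754
χ² = Σ (O − E)² / E
  white: (2170 − 2262)² / 2262 = 3.7418
  yellow: (846 − 754)² / 754 = 11.2255
χ² = 3.7418 + 11.2255 = 14.9673 ≈ 14.967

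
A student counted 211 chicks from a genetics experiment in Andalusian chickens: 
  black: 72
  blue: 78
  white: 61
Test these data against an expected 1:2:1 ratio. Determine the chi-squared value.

15.483

The 1:2:1 ratio has 4 parts, so with N = 211 the expected counts are:
  black: 211 × 1/4 = 52.75
  blue: 211 × 2/4 = 105.5
  white: 211 × 1/4 = 52.75
χ² = Σ (O − E)² / E
  black: (72 − 52.75)² / 52.75 = 7.0249
  blue: (78 − 105.5)² / 105.5 = 7.1682
  white: (61 − 52.75)² / 52.75 = 1.2903
χ² = 7.0249 + 7.1682 + 1.2903 = 15.4834 ≈ 15.483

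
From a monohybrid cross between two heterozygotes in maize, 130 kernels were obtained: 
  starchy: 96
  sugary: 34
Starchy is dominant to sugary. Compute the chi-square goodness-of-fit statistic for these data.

For a monohybrid cross between heterozygotes with complete dominance, the expected phenotypic ratio is 3:1.
The 3:1 ratio has 4 parts, so with N = 130 the expected counts are:
  starchy: 130 × 3/4 = 97.5
  sugary: 130 × 1/4 = 32.5
χ² = Σ (O − E)² / E
  starchy: (96 − 97.5)² / 97.5 = 0.0231
  sugary: (34 − 32.5)² / 32.5 = 0.0692
χ² = 0.0231 + 0.0692 = 0.0923 ≈ 0.092

0.092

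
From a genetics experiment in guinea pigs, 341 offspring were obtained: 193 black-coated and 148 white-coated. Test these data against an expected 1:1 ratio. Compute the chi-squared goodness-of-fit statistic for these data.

5.938

Expected counts for N = 341 under a 1:1 ratio (total parts = 2):
  black-coated: 341 × 1/2 = 170.5
  white-coated: 341 × 1/2 = 170.5
χ² = Σ (O − E)² / E
  black-coated: (193 − 170.5)² / 170.5 = 2.9692
  white-coated: (148 − 170.5)² / 170.5 = 2.9692
χ² = 2.9692 + 2.9692 = 5.9384 ≈ 5.938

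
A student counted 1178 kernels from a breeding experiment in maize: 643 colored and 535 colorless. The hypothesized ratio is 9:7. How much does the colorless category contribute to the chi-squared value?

The 9:7 ratio has 16 parts, so with N = 1178 the expected counts are:
  colored: 1178 × 9/16 = 662.625
  colorless: 1178 × 7/16 = 515.375
Contribution of colorless: (535 − 515.375)² / 515.375 = 0.7473

0.747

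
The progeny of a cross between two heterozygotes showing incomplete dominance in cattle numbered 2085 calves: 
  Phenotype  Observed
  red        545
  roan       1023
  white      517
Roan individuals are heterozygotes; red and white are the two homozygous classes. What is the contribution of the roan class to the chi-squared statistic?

0.365

With incomplete dominance, a heterozygote × heterozygote cross gives a 1:2:1 phenotypic ratio.
Under the 1:2:1 hypothesis (Σ ratio = 4, N = 2085):
  red: 2085 × 1/4 = 521.25
  roan: 2085 × 2/4 = 1042.5
  white: 2085 × 1/4 = 521.25
Contribution of roan: (1023 − 1042.5)² / 1042.5 = 0.3647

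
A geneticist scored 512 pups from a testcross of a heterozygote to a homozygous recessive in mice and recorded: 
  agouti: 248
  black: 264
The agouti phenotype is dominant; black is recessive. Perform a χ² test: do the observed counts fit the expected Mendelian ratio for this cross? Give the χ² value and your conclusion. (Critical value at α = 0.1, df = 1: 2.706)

A testcross of a heterozygote (Aa × aa) gives a 1:1 phenotypic ratio.
Total ratio parts = 2. Expected numbers out of 512:
  agouti: 512 × 1/2 = 256
  black: 512 × 1/2 = 256
χ² = Σ (O − E)² / E
  agouti: (248 − 256)² / 256 = 0.2500
  black: (264 − 256)² / 256 = 0.2500
χ² = 0.2500 + 0.2500 = 0.500
Degrees of freedom = 2 − 1 = 1; critical value at α = 0.1 is 2.706.
Since 0.500 < 2.706, we fail to reject the null hypothesis — the data are consistent with the 1:1 ratio.

0.500; consistent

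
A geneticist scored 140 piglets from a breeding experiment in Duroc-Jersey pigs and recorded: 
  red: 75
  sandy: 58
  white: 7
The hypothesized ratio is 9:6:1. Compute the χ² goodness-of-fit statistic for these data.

1.105

Total ratio parts = 16. Expected numbers out of 140:
  red: 140 × 9/16 = 78.75
  sandy: 140 × 6/16 = 52.5
  white: 140 × 1/16 = 8.75
χ² = Σ (O − E)² / E
  red: (75 − 78.75)² / 78.75 = 0.1786
  sandy: (58 − 52.5)² / 52.5 = 0.5762
  white: (7 − 8.75)² / 8.75 = 0.3500
χ² = 0.1786 + 0.5762 + 0.3500 = 1.1048 ≈ 1.105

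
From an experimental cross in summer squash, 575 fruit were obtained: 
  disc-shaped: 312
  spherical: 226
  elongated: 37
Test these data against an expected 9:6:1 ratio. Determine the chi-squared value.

0.935

Under the 9:6:1 hypothesis (Σ ratio = 16, N = 575):
  disc-shaped: 575 × 9/16 = 323.4375
  spherical: 575 × 6/16 = 215.625
  elongated: 575 × 1/16 = 35.9375
χ² = Σ (O − E)² / E
  disc-shaped: (312 − 323.4375)² / 323.4375 = 0.4045
  spherical: (226 − 215.625)² / 215.625 = 0.4992
  elongated: (37 − 35.9375)² / 35.9375 = 0.0314
χ² = 0.4045 + 0.4992 + 0.0314 = 0.9351 ≈ 0.935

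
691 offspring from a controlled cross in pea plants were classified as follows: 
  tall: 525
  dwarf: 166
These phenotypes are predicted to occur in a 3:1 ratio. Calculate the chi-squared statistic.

0.352

Expected counts for N = 691 under a 3:1 ratio (total parts = 4):
  tall: 691 × 3/4 = 518.25
  dwarf: 691 × 1/4 = 172.75
χ² = Σ (O − E)² / E
  tall: (525 − 518.25)² / 518.25 = 0.0879
  dwarf: (166 − 172.75)² / 172.75 = 0.2637
χ² = 0.0879 + 0.2637 = 0.3516 ≈ 0.352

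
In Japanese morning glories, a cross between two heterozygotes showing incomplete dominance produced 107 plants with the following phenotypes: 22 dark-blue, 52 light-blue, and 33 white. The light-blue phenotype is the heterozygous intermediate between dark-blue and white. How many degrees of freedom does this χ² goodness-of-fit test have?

2

With incomplete dominance, a heterozygote × heterozygote cross gives a 1:2:1 phenotypic ratio.
A goodness-of-fit test with 3 phenotype classes has df = 3 − 1 = 2.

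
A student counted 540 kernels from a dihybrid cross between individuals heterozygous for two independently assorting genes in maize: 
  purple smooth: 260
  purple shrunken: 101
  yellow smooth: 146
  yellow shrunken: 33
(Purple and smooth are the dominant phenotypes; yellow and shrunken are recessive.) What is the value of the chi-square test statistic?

26.097

A dihybrid F₂ with independent assortment and complete dominance at both loci gives a 9:3:3:1 phenotypic ratio.
Under the 9:3:3:1 hypothesis (Σ ratio = 16, N = 540):
  purple smooth: 540 × 9/16 = 303.75
  purple shrunken: 540 × 3/16 = 101.25
  yellow smooth: 540 × 3/16 = 101.25
  yellow shrunken: 540 × 1/16 = 33.75
χ² = Σ (O − E)² / E
  purple smooth: (260 − 303.75)² / 303.75 = 6.3014
  purple shrunken: (101 − 101.25)² / 101.25 = 0.0006
  yellow smooth: (146 − 101.25)² / 101.25 = 19.7784
  yellow shrunken: (33 − 33.75)² / 33.75 = 0.0167
χ² = 6.3014 + 0.0006 + 19.7784 + 0.0167 = 26.0971 ≈ 26.097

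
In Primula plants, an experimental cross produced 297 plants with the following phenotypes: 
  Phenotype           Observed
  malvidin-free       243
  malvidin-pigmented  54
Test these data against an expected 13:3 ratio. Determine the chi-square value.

Total ratio parts = 16. Expected numbers out of 297:
  malvidin-free: 297 × 13/16 = 241.3125
  malvidin-pigmented: 297 × 3/16 = 55.6875
χ² = Σ (O − E)² / E
  malvidin-free: (243 − 241.3125)² / 241.3125 = 0.0118
  malvidin-pigmented: (54 − 55.6875)² / 55.6875 = 0.0511
χ² = 0.0118 + 0.0511 = 0.0629 ≈ 0.063

0.063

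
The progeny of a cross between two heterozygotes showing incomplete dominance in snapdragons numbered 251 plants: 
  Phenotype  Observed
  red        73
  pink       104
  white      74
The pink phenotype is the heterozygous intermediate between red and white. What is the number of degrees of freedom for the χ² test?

With incomplete dominance, a heterozygote × heterozygote cross gives a 1:2:1 phenotypic ratio.
A goodness-of-fit test with 3 phenotype classes has df = 3 − 1 = 2.

2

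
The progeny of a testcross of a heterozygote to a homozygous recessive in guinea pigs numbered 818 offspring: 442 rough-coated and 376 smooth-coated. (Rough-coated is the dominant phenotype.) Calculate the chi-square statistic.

5.325

A testcross of a heterozygote (Aa × aa) gives a 1:1 phenotypic ratio.
Expected counts for N = 818 under a 1:1 ratio (total parts = 2):
  rough-coated: 818 × 1/2 = 409
  smooth-coated: 818 × 1/2 = 409
χ² = Σ (O − E)² / E
  rough-coated: (442 − 409)² / 409 = 2.6626
  smooth-coated: (376 − 409)² / 409 = 2.6626
χ² = 2.6626 + 2.6626 = 5.3252 ≈ 5.325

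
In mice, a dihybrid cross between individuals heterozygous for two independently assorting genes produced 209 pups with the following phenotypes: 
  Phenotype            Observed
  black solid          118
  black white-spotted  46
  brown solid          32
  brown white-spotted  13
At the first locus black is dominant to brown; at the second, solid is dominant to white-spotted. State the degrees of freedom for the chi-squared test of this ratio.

3

A dihybrid F₂ with independent assortment and complete dominance at both loci gives a 9:3:3:1 phenotypic ratio.
A goodness-of-fit test with 4 phenotype classes has df = 4 − 1 = 3.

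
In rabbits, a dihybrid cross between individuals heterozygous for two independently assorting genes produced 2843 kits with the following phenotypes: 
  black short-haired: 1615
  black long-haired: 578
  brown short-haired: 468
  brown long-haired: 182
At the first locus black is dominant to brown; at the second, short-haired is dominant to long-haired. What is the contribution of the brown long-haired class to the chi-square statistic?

A dihybrid F₂ with independent assortment and complete dominance at both loci gives a 9:3:3:1 phenotypic ratio.
Total ratio parts = 16. Expected numbers out of 2843:
  black short-haired: 2843 × 9/16 = 1599.1875
  black long-haired: 2843 × 3/16 = 533.0625
  brown short-haired: 2843 × 3/16 = 533.0625
  brown long-haired: 2843 × 1/16 = 177.6875
Contribution of brown long-haired: (182 − 177.6875)² / 177.6875 = 0.1047

0.105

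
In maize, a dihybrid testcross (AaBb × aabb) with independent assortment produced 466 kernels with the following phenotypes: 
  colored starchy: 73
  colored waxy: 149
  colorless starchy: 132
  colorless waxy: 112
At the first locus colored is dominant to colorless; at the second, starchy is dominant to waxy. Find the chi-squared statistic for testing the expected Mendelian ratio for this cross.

A dihybrid testcross with independent assortment gives a 1:1:1:1 ratio.
Total ratio parts = 4. Expected numbers out of 466:
  colored starchy: 466 × 1/4 = 116.5
  colored waxy: 466 × 1/4 = 116.5
  colorless starchy: 466 × 1/4 = 116.5
  colorless waxy: 466 × 1/4 = 116.5
χ² = Σ (O − E)² / E
  colored starchy: (73 − 116.5)² / 116.5 = 16.2425
  colored waxy: (149 − 116.5)² / 116.5 = 9.0665
  colorless starchy: (132 − 116.5)² / 116.5 = 2.0622
  colorless waxy: (112 − 116.5)² / 116.5 = 0.1738
χ² = 16.2425 + 9.0665 + 2.0622 + 0.1738 = 27.545

27.545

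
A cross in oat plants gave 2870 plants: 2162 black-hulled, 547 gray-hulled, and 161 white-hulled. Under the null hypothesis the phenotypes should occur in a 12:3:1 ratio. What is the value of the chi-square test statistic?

2.071

The 12:3:1 ratio has 16 parts, so with N = 2870 the expected counts are:
  black-hulled: 2870 × 12/16 = 2152.5
  gray-hulled: 2870 × 3/16 = 538.125
  white-hulled: 2870 × 1/16 = 179.375
χ² = Σ (O − E)² / E
  black-hulled: (2162 − 2152.5)² / 2152.5 = 0.0419
  gray-hulled: (547 − 538.125)² / 538.125 = 0.1464
  white-hulled: (161 − 179.375)² / 179.375 = 1.8823
χ² = 0.0419 + 0.1464 + 1.8823 = 2.0706 ≈ 2.071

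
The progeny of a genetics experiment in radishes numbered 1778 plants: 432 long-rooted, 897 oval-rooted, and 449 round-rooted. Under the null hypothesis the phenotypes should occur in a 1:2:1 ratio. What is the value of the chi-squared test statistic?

0.469

Total ratio parts = 4. Expected numbers out of 1778:
  long-rooted: 1778 × 1/4 = 444.5
  oval-rooted: 1778 × 2/4 = 889
  round-rooted: 1778 × 1/4 = 444.5
χ² = Σ (O − E)² / E
  long-rooted: (432 − 444.5)² / 444.5 = 0.3515
  oval-rooted: (897 − 889)² / 889 = 0.0720
  round-rooted: (449 − 444.5)² / 444.5 = 0.0456
χ² = 0.3515 + 0.0720 + 0.0456 = 0.4691 ≈ 0.469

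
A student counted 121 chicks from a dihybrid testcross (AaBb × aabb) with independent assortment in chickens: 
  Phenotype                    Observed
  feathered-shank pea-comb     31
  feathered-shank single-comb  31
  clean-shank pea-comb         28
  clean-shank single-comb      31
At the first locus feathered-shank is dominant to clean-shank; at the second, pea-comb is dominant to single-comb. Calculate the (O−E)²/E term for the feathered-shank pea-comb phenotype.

A dihybrid testcross with independent assortment gives a 1:1:1:1 ratio.
The 1:1:1:1 ratio has 4 parts, so with N = 121 the expected counts are:
  feathered-shank pea-comb: 121 × 1/4 = 30.25
  feathered-shank single-comb: 121 × 1/4 = 30.25
  clean-shank pea-comb: 121 × 1/4 = 30.25
  clean-shank single-comb: 121 × 1/4 = 30.25
Contribution of feathered-shank pea-comb: (31 − 30.25)² / 30.25 = 0.0186

0.019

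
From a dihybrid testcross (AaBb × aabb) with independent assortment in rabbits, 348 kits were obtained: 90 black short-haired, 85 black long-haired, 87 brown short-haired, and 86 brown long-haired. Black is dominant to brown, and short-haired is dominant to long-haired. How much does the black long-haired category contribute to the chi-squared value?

0.046

A dihybrid testcross with independent assortment gives a 1:1:1:1 ratio.
Total ratio parts = 4. Expected numbers out of 348:
  black short-haired: 348 × 1/4 = 87
  black long-haired: 348 × 1/4 = 87
  brown short-haired: 348 × 1/4 = 87
  brown long-haired: 348 × 1/4 = 87
Contribution of black long-haired: (85 − 87)² / 87 = 0.0460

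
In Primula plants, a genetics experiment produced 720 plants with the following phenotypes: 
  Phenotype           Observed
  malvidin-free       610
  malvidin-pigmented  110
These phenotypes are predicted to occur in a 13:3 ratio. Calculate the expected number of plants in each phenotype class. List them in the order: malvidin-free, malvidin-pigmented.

The 13:3 ratio has 16 parts, so with N = 720 the expected counts are:
  malvidin-free: 720 × 13/16 = 585
  malvidin-pigmented: 720 × 3/16 = 135

585, 135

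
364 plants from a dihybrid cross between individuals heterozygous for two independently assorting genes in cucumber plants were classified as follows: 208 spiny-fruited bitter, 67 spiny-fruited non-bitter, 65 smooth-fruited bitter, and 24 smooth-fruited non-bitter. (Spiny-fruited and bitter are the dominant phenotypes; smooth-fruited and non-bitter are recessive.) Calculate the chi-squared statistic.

A dihybrid F₂ with independent assortment and complete dominance at both loci gives a 9:3:3:1 phenotypic ratio.
The 9:3:3:1 ratio has 16 parts, so with N = 364 the expected counts are:
  spiny-fruited bitter: 364 × 9/16 = 204.75
  spiny-fruited non-bitter: 364 × 3/16 = 68.25
  smooth-fruited bitter: 364 × 3/16 = 68.25
  smooth-fruited non-bitter: 364 × 1/16 = 22.75
χ² = Σ (O − E)² / E
  spiny-fruited bitter: (208 − 204.75)² / 204.75 = 0.0516
  spiny-fruited non-bitter: (67 − 68.25)² / 68.25 = 0.0229
  smooth-fruited bitter: (65 − 68.25)² / 68.25 = 0.1548
  smooth-fruited non-bitter: (24 − 22.75)² / 22.75 = 0.0687
χ² = 0.0516 + 0.0229 + 0.1548 + 0.0687 = 0.298

0.298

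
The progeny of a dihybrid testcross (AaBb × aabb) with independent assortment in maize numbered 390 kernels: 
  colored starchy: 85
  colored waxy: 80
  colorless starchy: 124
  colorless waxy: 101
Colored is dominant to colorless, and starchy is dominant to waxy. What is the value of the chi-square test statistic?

12.072

A dihybrid testcross with independent assortment gives a 1:1:1:1 ratio.
Under the 1:1:1:1 hypothesis (Σ ratio = 4, N = 390):
  colored starchy: 390 × 1/4 = 97.5
  colored waxy: 390 × 1/4 = 97.5
  colorless starchy: 390 × 1/4 = 97.5
  colorless waxy: 390 × 1/4 = 97.5
χ² = Σ (O − E)² / E
  colored starchy: (85 − 97.5)² / 97.5 = 1.6026
  colored waxy: (80 − 97.5)² / 97.5 = 3.1410
  colorless starchy: (124 − 97.5)² / 97.5 = 7.2026
  colorless waxy: (101 − 97.5)² / 97.5 = 0.1256
χ² = 1.6026 + 3.1410 + 7.2026 + 0.1256 = 12.0718 ≈ 12.072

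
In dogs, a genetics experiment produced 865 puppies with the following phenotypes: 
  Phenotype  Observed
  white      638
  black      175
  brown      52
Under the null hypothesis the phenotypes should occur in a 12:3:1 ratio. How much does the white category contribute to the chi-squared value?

Under the 12:3:1 hypothesis (Σ ratio = 16, N = 865):
  white: 865 × 12/16 = 648.75
  black: 865 × 3/16 = 162.1875
  brown: 865 × 1/16 = 54.0625
Contribution of white: (638 − 648.75)² / 648.75 = 0.1781

0.178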